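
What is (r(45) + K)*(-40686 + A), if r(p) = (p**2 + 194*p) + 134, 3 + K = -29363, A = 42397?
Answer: -31614147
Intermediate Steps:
K = -29366 (K = -3 - 29363 = -29366)
r(p) = 134 + p**2 + 194*p
(r(45) + K)*(-40686 + A) = ((134 + 45**2 + 194*45) - 29366)*(-40686 + 42397) = ((134 + 2025 + 8730) - 29366)*1711 = (10889 - 29366)*1711 = -18477*1711 = -31614147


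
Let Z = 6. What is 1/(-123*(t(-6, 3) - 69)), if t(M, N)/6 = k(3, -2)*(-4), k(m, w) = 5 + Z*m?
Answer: 1/76383 ≈ 1.3092e-5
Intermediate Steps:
k(m, w) = 5 + 6*m
t(M, N) = -552 (t(M, N) = 6*((5 + 6*3)*(-4)) = 6*((5 + 18)*(-4)) = 6*(23*(-4)) = 6*(-92) = -552)
1/(-123*(t(-6, 3) - 69)) = 1/(-123*(-552 - 69)) = 1/(-123*(-621)) = 1/76383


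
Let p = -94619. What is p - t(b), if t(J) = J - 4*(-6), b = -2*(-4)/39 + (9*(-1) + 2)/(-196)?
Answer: -103350419/1092 ≈ -94643.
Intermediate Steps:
b = 263/1092 (b = 8*(1/39) + (-9 + 2)*(-1/196) = 8/39 - 7*(-1/196) = 8/39 + 1/28 = 263/1092 ≈ 0.24084)
t(J) = 24 + J (t(J) = J + 24 = 24 + J)
p - t(b) = -94619 - (24 + 263/1092) = -94619 - 1*26471/1092 = -94619 - 26471/1092 = -103350419/1092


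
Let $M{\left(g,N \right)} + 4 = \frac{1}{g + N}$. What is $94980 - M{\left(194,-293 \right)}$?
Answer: $\frac{9403417}{99} \approx 94984.0$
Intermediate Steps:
$M{\left(g,N \right)} = -4 + \frac{1}{N + g}$ ($M{\left(g,N \right)} = -4 + \frac{1}{g + N} = -4 + \frac{1}{N + g}$)
$94980 - M{\left(194,-293 \right)} = 94980 - \frac{1 - -1172 - 776}{-293 + 194} = 94980 - \frac{1 + 1172 - 776}{-99} = 94980 - \left(- \frac{1}{99}\right) 397 = 94980 - - \frac{397}{99} = 94980 + \frac{397}{99} = \frac{9403417}{99}$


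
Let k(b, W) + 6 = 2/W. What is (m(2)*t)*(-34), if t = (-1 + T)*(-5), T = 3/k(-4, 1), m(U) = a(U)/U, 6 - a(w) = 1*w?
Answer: -595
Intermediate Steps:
a(w) = 6 - w
k(b, W) = -6 + 2/W
m(U) = (6 - U)/U
T = -3/4 (T = 3/(-6 + 2/1) = 3/(-6 + 2*1) = 3/(-6 + 2) = 3/(-4) = 3*(-1/4) = -3/4 ≈ -0.75000)
t = 35/4 (t = (-1 - 3/4)*(-5) = -7/4*(-5) = 35/4 ≈ 8.7500)
(m(2)*t)*(-34) = (((6 - 1*2)/2)*(35/4))*(-34) = (((6 - 2)/2)*(35/4))*(-34) = (((1/2)*4)*(35/4))*(-34) = (2*(35/4))*(-34) = (35/2)*(-34) = -595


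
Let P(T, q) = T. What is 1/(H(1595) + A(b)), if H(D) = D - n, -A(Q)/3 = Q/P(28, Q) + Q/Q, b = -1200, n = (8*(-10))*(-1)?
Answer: 7/11484 ≈ 0.00060954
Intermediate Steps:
n = 80 (n = -80*(-1) = 80)
A(Q) = -3 - 3*Q/28 (A(Q) = -3*(Q/28 + Q/Q) = -3*(Q*(1/28) + 1) = -3*(Q/28 + 1) = -3*(1 + Q/28) = -3 - 3*Q/28)
H(D) = -80 + D (H(D) = D - 1*80 = D - 80 = -80 + D)
1/(H(1595) + A(b)) = 1/((-80 + 1595) + (-3 - 3/28*(-1200))) = 1/(1515 + (-3 + 900/7)) = 1/(1515 + 879/7) = 1/(11484/7) = 7/11484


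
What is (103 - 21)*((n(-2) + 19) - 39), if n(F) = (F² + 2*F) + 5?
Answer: -1230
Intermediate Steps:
n(F) = 5 + F² + 2*F
(103 - 21)*((n(-2) + 19) - 39) = (103 - 21)*(((5 + (-2)² + 2*(-2)) + 19) - 39) = 82*(((5 + 4 - 4) + 19) - 39) = 82*((5 + 19) - 39) = 82*(24 - 39) = 82*(-15) = -1230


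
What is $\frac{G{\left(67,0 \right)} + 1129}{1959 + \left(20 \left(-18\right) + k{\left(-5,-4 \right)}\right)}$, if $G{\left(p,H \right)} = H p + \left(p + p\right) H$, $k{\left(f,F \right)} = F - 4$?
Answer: $\frac{1129}{1591} \approx 0.70962$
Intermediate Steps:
$k{\left(f,F \right)} = -4 + F$ ($k{\left(f,F \right)} = F - 4 = -4 + F$)
$G{\left(p,H \right)} = 3 H p$ ($G{\left(p,H \right)} = H p + 2 p H = H p + 2 H p = 3 H p$)
$\frac{G{\left(67,0 \right)} + 1129}{1959 + \left(20 \left(-18\right) + k{\left(-5,-4 \right)}\right)} = \frac{3 \cdot 0 \cdot 67 + 1129}{1959 + \left(20 \left(-18\right) - 8\right)} = \frac{0 + 1129}{1959 - 368} = \frac{1129}{1959 - 368} = \frac{1129}{1591}$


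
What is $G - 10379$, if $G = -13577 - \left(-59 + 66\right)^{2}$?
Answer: $-24005$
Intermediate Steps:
$G = -13626$ ($G = -13577 - 7^{2} = -13577 - 49 = -13626$)
$G - 10379 = -13626 - 10379 = -24005$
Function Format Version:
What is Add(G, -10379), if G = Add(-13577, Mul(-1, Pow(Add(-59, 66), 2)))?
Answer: -24005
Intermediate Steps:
G = -13626 (G = Add(-13577, Mul(-1, Pow(7, 2))) = Add(-13577, Mul(-1, 49)) = Add(-13577, -49) = -13626)
Add(G, -10379) = Add(-13626, -10379) = -24005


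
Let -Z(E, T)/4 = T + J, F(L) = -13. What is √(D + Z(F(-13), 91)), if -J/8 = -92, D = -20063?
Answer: I*√23371 ≈ 152.88*I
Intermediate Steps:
J = 736 (J = -8*(-92) = 736)
Z(E, T) = -2944 - 4*T (Z(E, T) = -4*(T + 736) = -4*(736 + T) = -2944 - 4*T)
√(D + Z(F(-13), 91)) = √(-20063 + (-2944 - 4*91)) = √(-20063 + (-2944 - 364)) = √(-20063 - 3308) = √(-23371) = I*√23371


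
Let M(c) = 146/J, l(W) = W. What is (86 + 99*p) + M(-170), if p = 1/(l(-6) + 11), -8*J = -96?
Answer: 3539/30 ≈ 117.97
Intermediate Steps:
J = 12 (J = -⅛*(-96) = 12)
M(c) = 73/6 (M(c) = 146/12 = 146*(1/12) = 73/6)
p = ⅕ (p = 1/(-6 + 11) = 1/5 = ⅕ ≈ 0.20000)
(86 + 99*p) + M(-170) = (86 + 99*(⅕)) + 73/6 = (86 + 99/5) + 73/6 = 529/5 + 73/6 = 3539/30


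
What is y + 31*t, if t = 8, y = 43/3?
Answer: 787/3 ≈ 262.33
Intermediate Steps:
y = 43/3 (y = 43*(⅓) = 43/3 ≈ 14.333)
y + 31*t = 43/3 + 31*8 = 43/3 + 248 = 787/3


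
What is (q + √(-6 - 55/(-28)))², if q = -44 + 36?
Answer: (112 - I*√791)²/196 ≈ 59.964 - 32.143*I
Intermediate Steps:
q = -8
(q + √(-6 - 55/(-28)))² = (-8 + √(-6 - 55/(-28)))² = (-8 + √(-6 - 55*(-1/28)))² = (-8 + √(-6 + 55/28))² = (-8 + √(-113/28))² = (-8 + I*√791/14)²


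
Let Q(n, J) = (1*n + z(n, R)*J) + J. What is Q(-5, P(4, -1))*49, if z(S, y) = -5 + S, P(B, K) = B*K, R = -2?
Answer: 1519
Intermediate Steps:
Q(n, J) = J + n + J*(-5 + n) (Q(n, J) = (1*n + (-5 + n)*J) + J = (n + J*(-5 + n)) + J = J + n + J*(-5 + n))
Q(-5, P(4, -1))*49 = (4*(-1) - 5 + (4*(-1))*(-5 - 5))*49 = (-4 - 5 - 4*(-10))*49 = (-4 - 5 + 40)*49 = 31*49 = 1519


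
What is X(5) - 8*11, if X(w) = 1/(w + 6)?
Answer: -967/11 ≈ -87.909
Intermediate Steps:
X(w) = 1/(6 + w)
X(5) - 8*11 = 1/(6 + 5) - 8*11 = 1/11 - 88 = -967/11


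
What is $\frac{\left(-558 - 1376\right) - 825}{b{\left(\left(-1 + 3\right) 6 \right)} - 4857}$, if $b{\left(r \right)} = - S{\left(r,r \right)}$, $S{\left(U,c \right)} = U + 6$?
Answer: $\frac{2759}{4875} \approx 0.56595$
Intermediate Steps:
$S{\left(U,c \right)} = 6 + U$
$b{\left(r \right)} = -6 - r$ ($b{\left(r \right)} = - (6 + r) = -6 - r$)
$\frac{\left(-558 - 1376\right) - 825}{b{\left(\left(-1 + 3\right) 6 \right)} - 4857} = \frac{\left(-558 - 1376\right) - 825}{\left(-6 - \left(-1 + 3\right) 6\right) - 4857} = \frac{\left(-558 - 1376\right) - 825}{\left(-6 - 2 \cdot 6\right) - 4857} = \frac{-1934 - 825}{\left(-6 - 12\right) - 4857} = - \frac{2759}{\left(-6 - 12\right) - 4857} = - \frac{2759}{-18 - 4857} = - \frac{2759}{-4875} = \left(-2759\right) \left(- \frac{1}{4875}\right) = \frac{2759}{4875}$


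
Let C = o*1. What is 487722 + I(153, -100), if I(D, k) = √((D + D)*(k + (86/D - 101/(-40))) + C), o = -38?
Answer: 487722 + I*√2969335/10 ≈ 4.8772e+5 + 172.32*I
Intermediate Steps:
C = -38 (C = -38*1 = -38)
I(D, k) = √(-38 + 2*D*(101/40 + k + 86/D)) (I(D, k) = √((D + D)*(k + (86/D - 101/(-40))) - 38) = √((2*D)*(k + (86/D - 101*(-1/40))) - 38) = √((2*D)*(k + (86/D + 101/40)) - 38) = √((2*D)*(k + (101/40 + 86/D)) - 38) = √((2*D)*(101/40 + k + 86/D) - 38) = √(2*D*(101/40 + k + 86/D) - 38) = √(-38 + 2*D*(101/40 + k + 86/D)))
487722 + I(153, -100) = 487722 + √(13400 + 505*153 + 200*153*(-100))/10 = 487722 + √(13400 + 77265 - 3060000)/10 = 487722 + √(-2969335)/10 = 487722 + (I*√2969335)/10 = 487722 + I*√2969335/10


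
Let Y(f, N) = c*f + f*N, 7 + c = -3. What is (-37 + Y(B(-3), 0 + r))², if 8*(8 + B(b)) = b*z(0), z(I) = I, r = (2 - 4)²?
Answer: 121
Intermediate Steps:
c = -10 (c = -7 - 3 = -10)
r = 4 (r = (-2)² = 4)
B(b) = -8 (B(b) = -8 + (b*0)/8 = -8 + (⅛)*0 = -8 + 0 = -8)
Y(f, N) = -10*f + N*f (Y(f, N) = -10*f + f*N = -10*f + N*f)
(-37 + Y(B(-3), 0 + r))² = (-37 - 8*(-10 + (0 + 4)))² = (-37 - 8*(-10 + 4))² = (-37 - 8*(-6))² = (-37 + 48)² = 11² = 121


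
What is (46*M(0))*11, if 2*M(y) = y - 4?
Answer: -1012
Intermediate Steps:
M(y) = -2 + y/2 (M(y) = (y - 4)/2 = (-4 + y)/2 = -2 + y/2)
(46*M(0))*11 = (46*(-2 + (1/2)*0))*11 = (46*(-2 + 0))*11 = (46*(-2))*11 = -92*11 = -1012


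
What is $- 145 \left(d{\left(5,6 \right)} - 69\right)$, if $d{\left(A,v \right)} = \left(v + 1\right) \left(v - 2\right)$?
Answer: $5945$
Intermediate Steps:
$d{\left(A,v \right)} = \left(1 + v\right) \left(-2 + v\right)$
$- 145 \left(d{\left(5,6 \right)} - 69\right) = - 145 \left(\left(-2 + 6^{2} - 6\right) - 69\right) = - 145 \left(\left(-2 + 36 - 6\right) - 69\right) = - 145 \left(28 - 69\right) = \left(-145\right) \left(-41\right) = 5945$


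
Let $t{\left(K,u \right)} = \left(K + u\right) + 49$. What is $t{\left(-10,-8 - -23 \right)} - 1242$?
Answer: $-1188$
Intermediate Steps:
$t{\left(K,u \right)} = 49 + K + u$
$t{\left(-10,-8 - -23 \right)} - 1242 = \left(49 - 10 - -15\right) - 1242 = \left(49 - 10 + \left(-8 + 23\right)\right) - 1242 = \left(49 - 10 + 15\right) - 1242 = 54 - 1242 = -1188$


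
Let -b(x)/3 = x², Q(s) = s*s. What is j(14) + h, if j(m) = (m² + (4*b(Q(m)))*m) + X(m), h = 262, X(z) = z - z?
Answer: -6453430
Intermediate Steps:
Q(s) = s²
b(x) = -3*x²
X(z) = 0
j(m) = m² - 12*m⁵ (j(m) = (m² + (4*(-3*m⁴))*m) + 0 = (m² + (-12*m⁴)*m) + 0 = (m² - 12*m⁵) + 0 = m² - 12*m⁵)
j(14) + h = (14² - 12*14⁵) + 262 = (196 - 12*537824) + 262 = (196 - 6453888) + 262 = -6453692 + 262 = -6453430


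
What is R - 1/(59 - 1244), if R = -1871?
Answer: -2217134/1185 ≈ -1871.0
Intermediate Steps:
R - 1/(59 - 1244) = -1871 - 1/(59 - 1244) = -1871 - 1/(-1185) = -1871 - 1*(-1/1185) = -1871 + 1/1185 = -2217134/1185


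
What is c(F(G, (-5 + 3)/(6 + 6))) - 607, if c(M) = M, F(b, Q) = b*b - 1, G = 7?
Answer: -559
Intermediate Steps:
F(b, Q) = -1 + b² (F(b, Q) = b² - 1 = -1 + b²)
c(F(G, (-5 + 3)/(6 + 6))) - 607 = (-1 + 7²) - 607 = (-1 + 49) - 607 = 48 - 607 = -559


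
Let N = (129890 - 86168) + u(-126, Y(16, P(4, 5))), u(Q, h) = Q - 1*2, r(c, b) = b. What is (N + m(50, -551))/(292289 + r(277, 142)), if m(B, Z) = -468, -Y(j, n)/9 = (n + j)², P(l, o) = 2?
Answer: 43126/292431 ≈ 0.14747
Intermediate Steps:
Y(j, n) = -9*(j + n)² (Y(j, n) = -9*(n + j)² = -9*(j + n)²)
u(Q, h) = -2 + Q (u(Q, h) = Q - 2 = -2 + Q)
N = 43594 (N = (129890 - 86168) + (-2 - 126) = 43722 - 128 = 43594)
(N + m(50, -551))/(292289 + r(277, 142)) = (43594 - 468)/(292289 + 142) = 43126/292431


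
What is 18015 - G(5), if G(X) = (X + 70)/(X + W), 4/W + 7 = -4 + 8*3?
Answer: 414020/23 ≈ 18001.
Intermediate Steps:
W = 4/13 (W = 4/(-7 + (-4 + 8*3)) = 4/(-7 + (-4 + 24)) = 4/(-7 + 20) = 4/13 ≈ 0.30769)
G(X) = (70 + X)/(4/13 + X) (G(X) = (X + 70)/(X + 4/13) = (70 + X)/(4/13 + X))
18015 - G(5) = 18015 - 13*(70 + 5)/(4 + 13*5) = 18015 - 13*75/(4 + 65) = 18015 - 13*75/69 = 18015 - 1*325/23 = 18015 - 325/23 = 414020/23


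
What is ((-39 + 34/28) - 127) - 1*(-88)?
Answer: -1075/14 ≈ -76.786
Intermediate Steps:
((-39 + 34/28) - 127) - 1*(-88) = ((-39 + 34*(1/28)) - 127) + 88 = ((-39 + 17/14) - 127) + 88 = (-529/14 - 127) + 88 = -2307/14 + 88 = -1075/14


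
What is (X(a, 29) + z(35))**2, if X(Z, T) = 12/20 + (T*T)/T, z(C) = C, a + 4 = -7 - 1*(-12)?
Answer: 104329/25 ≈ 4173.2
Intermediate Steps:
a = 1 (a = -4 + (-7 - 1*(-12)) = -4 + (-7 + 12) = -4 + 5 = 1)
X(Z, T) = 3/5 + T (X(Z, T) = 12*(1/20) + T**2/T = 3/5 + T)
(X(a, 29) + z(35))**2 = ((3/5 + 29) + 35)**2 = (148/5 + 35)**2 = (323/5)**2 = 104329/25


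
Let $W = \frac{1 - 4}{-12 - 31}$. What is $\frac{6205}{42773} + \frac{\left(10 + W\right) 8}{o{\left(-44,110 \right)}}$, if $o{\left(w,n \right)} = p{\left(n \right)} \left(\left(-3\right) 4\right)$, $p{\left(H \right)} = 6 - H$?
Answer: $\frac{60143849}{286921284} \approx 0.20962$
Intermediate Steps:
$W = \frac{3}{43}$ ($W = - \frac{3}{-43} = \left(-3\right) \left(- \frac{1}{43}\right) = \frac{3}{43} \approx 0.069767$)
$o{\left(w,n \right)} = -72 + 12 n$ ($o{\left(w,n \right)} = \left(6 - n\right) \left(\left(-3\right) 4\right) = \left(6 - n\right) \left(-12\right) = -72 + 12 n$)
$\frac{6205}{42773} + \frac{\left(10 + W\right) 8}{o{\left(-44,110 \right)}} = \frac{6205}{42773} + \frac{\left(10 + \frac{3}{43}\right) 8}{-72 + 12 \cdot 110} = 6205 \cdot \frac{1}{42773} + \frac{\frac{433}{43} \cdot 8}{-72 + 1320} = \frac{6205}{42773} + \frac{3464}{43 \cdot 1248} = \frac{6205}{42773} + \frac{3464}{43} \cdot \frac{1}{1248} = \frac{6205}{42773} + \frac{433}{6708} = \frac{60143849}{286921284}$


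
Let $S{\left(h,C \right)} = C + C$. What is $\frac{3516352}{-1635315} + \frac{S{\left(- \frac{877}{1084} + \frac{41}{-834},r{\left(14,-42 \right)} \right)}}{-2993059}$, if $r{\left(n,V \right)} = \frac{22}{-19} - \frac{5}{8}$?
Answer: $- \frac{799872880888003}{371989165172460} \approx -2.1503$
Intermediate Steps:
$r{\left(n,V \right)} = - \frac{271}{152}$ ($r{\left(n,V \right)} = 22 \left(- \frac{1}{19}\right) - \frac{5}{8} = - \frac{22}{19} - \frac{5}{8} = - \frac{271}{152}$)
$S{\left(h,C \right)} = 2 C$
$\frac{3516352}{-1635315} + \frac{S{\left(- \frac{877}{1084} + \frac{41}{-834},r{\left(14,-42 \right)} \right)}}{-2993059} = \frac{3516352}{-1635315} + \frac{2 \left(- \frac{271}{152}\right)}{-2993059} = 3516352 \left(- \frac{1}{1635315}\right) - - \frac{271}{227472484} = - \frac{3516352}{1635315} + \frac{271}{227472484} = - \frac{799872880888003}{371989165172460}$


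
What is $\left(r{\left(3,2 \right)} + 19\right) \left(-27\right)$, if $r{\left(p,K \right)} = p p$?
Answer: $-756$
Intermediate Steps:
$r{\left(p,K \right)} = p^{2}$
$\left(r{\left(3,2 \right)} + 19\right) \left(-27\right) = \left(3^{2} + 19\right) \left(-27\right) = \left(9 + 19\right) \left(-27\right) = 28 \left(-27\right) = -756$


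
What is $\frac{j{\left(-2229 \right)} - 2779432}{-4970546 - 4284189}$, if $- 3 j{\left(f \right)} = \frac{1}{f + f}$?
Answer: $\frac{37172123567}{123772825890} \approx 0.30033$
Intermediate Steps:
$j{\left(f \right)} = - \frac{1}{6 f}$ ($j{\left(f \right)} = - \frac{1}{3 \left(f + f\right)} = - \frac{1}{3 \cdot 2 f} = - \frac{\frac{1}{2} \frac{1}{f}}{3} = - \frac{1}{6 f}$)
$\frac{j{\left(-2229 \right)} - 2779432}{-4970546 - 4284189} = \frac{- \frac{1}{6 \left(-2229\right)} - 2779432}{-4970546 - 4284189} = \frac{\left(- \frac{1}{6}\right) \left(- \frac{1}{2229}\right) - 2779432}{-9254735} = \left(\frac{1}{13374} - 2779432\right) \left(- \frac{1}{9254735}\right) = \left(- \frac{37172123567}{13374}\right) \left(- \frac{1}{9254735}\right) = \frac{37172123567}{123772825890}$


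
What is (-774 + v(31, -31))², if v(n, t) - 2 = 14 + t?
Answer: 622521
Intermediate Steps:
v(n, t) = 16 + t (v(n, t) = 2 + (14 + t) = 16 + t)
(-774 + v(31, -31))² = (-774 + (16 - 31))² = (-774 - 15)² = (-789)² = 622521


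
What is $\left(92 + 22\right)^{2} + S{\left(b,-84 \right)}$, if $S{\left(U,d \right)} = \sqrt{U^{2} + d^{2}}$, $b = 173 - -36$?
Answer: $12996 + \sqrt{50737} \approx 13221.0$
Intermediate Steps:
$b = 209$ ($b = 173 + 36 = 209$)
$\left(92 + 22\right)^{2} + S{\left(b,-84 \right)} = \left(92 + 22\right)^{2} + \sqrt{209^{2} + \left(-84\right)^{2}} = 114^{2} + \sqrt{43681 + 7056} = 12996 + \sqrt{50737}$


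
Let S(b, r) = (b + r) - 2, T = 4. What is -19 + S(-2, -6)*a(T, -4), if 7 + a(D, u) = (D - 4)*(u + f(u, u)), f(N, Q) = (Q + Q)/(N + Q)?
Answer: 51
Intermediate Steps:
f(N, Q) = 2*Q/(N + Q) (f(N, Q) = (2*Q)/(N + Q) = 2*Q/(N + Q))
a(D, u) = -7 + (1 + u)*(-4 + D) (a(D, u) = -7 + (D - 4)*(u + 2*u/(u + u)) = -7 + (-4 + D)*(u + 2*u/((2*u))) = -7 + (-4 + D)*(u + 2*u*(1/(2*u))) = -7 + (-4 + D)*(u + 1) = -7 + (-4 + D)*(1 + u) = -7 + (1 + u)*(-4 + D))
S(b, r) = -2 + b + r
-19 + S(-2, -6)*a(T, -4) = -19 + (-2 - 2 - 6)*(-11 + 4 - 4*(-4) + 4*(-4)) = -19 - 10*(-11 + 4 + 16 - 16) = -19 - 10*(-7) = -19 + 70 = 51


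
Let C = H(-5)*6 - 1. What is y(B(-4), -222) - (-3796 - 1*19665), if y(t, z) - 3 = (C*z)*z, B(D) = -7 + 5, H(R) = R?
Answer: -1504340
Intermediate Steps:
B(D) = -2
C = -31 (C = -5*6 - 1 = -30 - 1 = -31)
y(t, z) = 3 - 31*z² (y(t, z) = 3 + (-31*z)*z = 3 - 31*z²)
y(B(-4), -222) - (-3796 - 1*19665) = (3 - 31*(-222)²) - (-3796 - 1*19665) = (3 - 31*49284) - (-3796 - 19665) = (3 - 1527804) - 1*(-23461) = -1527801 + 23461 = -1504340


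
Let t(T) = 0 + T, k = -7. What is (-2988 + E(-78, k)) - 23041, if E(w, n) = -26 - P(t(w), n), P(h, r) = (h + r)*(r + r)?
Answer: -27245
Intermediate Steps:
t(T) = T
P(h, r) = 2*r*(h + r) (P(h, r) = (h + r)*(2*r) = 2*r*(h + r))
E(w, n) = -26 - 2*n*(n + w) (E(w, n) = -26 - 2*n*(w + n) = -26 - 2*n*(n + w))
(-2988 + E(-78, k)) - 23041 = (-2988 + (-26 - 2*(-7)*(-7 - 78))) - 23041 = (-2988 + (-26 - 2*(-7)*(-85))) - 23041 = (-2988 + (-26 - 1190)) - 23041 = (-2988 - 1216) - 23041 = -4204 - 23041 = -27245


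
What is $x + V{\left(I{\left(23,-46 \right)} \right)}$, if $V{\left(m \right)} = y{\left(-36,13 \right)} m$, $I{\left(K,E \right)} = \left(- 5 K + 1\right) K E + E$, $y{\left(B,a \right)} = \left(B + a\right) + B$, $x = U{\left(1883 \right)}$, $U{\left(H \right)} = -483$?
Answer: $-7113877$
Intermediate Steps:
$x = -483$
$y{\left(B,a \right)} = a + 2 B$
$I{\left(K,E \right)} = E + E K \left(1 - 5 K\right)$ ($I{\left(K,E \right)} = \left(1 - 5 K\right) K E + E = K \left(1 - 5 K\right) E + E = E K \left(1 - 5 K\right) + E = E + E K \left(1 - 5 K\right)$)
$V{\left(m \right)} = - 59 m$ ($V{\left(m \right)} = \left(13 + 2 \left(-36\right)\right) m = \left(13 - 72\right) m = - 59 m$)
$x + V{\left(I{\left(23,-46 \right)} \right)} = -483 - 59 \left(- 46 \left(1 + 23 - 5 \cdot 23^{2}\right)\right) = -483 - 59 \left(- 46 \left(1 + 23 - 2645\right)\right) = -483 - 59 \left(\left(-46\right) \left(-2621\right)\right) = -483 - 7113394 = -7113877$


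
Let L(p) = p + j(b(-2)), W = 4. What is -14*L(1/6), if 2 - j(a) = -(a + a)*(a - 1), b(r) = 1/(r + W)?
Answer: -70/3 ≈ -23.333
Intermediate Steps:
b(r) = 1/(4 + r) (b(r) = 1/(r + 4) = 1/(4 + r))
j(a) = 2 + 2*a*(-1 + a) (j(a) = 2 - (-1)*(a + a)*(a - 1) = 2 - (-1)*(2*a)*(-1 + a) = 2 - (-1)*2*a*(-1 + a) = 2 - (-2)*a*(-1 + a) = 2 + 2*a*(-1 + a))
L(p) = 3/2 + p (L(p) = p + (2 - 2/(4 - 2) + 2*(1/(4 - 2))²) = p + (2 - 2/2 + 2*(1/2)²) = p + (2 - 2*½ + 2*(½)²) = p + (2 - 1 + 2*(¼)) = p + (2 - 1 + ½) = p + 3/2 = 3/2 + p)
-14*L(1/6) = -14*(3/2 + 1/6) = -14*(3/2 + ⅙) = -14*5/3 = -70/3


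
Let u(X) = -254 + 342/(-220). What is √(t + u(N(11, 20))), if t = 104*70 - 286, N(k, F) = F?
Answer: √81535190/110 ≈ 82.088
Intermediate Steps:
t = 6994 (t = 7280 - 286 = 6994)
u(X) = -28111/110 (u(X) = -254 + 342*(-1/220) = -254 - 171/110 = -28111/110)
√(t + u(N(11, 20))) = √(6994 - 28111/110) = √(741229/110) = √81535190/110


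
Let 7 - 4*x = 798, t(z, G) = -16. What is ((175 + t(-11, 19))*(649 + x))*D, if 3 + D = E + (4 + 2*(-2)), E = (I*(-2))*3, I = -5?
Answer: 7748865/4 ≈ 1.9372e+6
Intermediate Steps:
x = -791/4 (x = 7/4 - ¼*798 = 7/4 - 399/2 = -791/4 ≈ -197.75)
E = 30 (E = -5*(-2)*3 = 10*3 = 30)
D = 27 (D = -3 + (30 + (4 + 2*(-2))) = -3 + (30 + (4 - 4)) = -3 + (30 + 0) = -3 + 30 = 27)
((175 + t(-11, 19))*(649 + x))*D = ((175 - 16)*(649 - 791/4))*27 = (159*(1805/4))*27 = (286995/4)*27 = 7748865/4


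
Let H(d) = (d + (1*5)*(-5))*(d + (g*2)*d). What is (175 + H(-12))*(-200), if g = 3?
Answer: -656600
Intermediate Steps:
H(d) = 7*d*(-25 + d) (H(d) = (d + (1*5)*(-5))*(d + (3*2)*d) = (d + 5*(-5))*(d + 6*d) = (d - 25)*(7*d) = (-25 + d)*(7*d) = 7*d*(-25 + d))
(175 + H(-12))*(-200) = (175 + 7*(-12)*(-25 - 12))*(-200) = (175 + 7*(-12)*(-37))*(-200) = (175 + 3108)*(-200) = 3283*(-200) = -656600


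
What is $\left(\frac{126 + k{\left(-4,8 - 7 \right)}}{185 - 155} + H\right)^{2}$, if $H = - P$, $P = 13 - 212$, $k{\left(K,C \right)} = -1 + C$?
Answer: $\frac{1032256}{25} \approx 41290.0$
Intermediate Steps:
$P = -199$ ($P = 13 - 212 = -199$)
$H = 199$ ($H = \left(-1\right) \left(-199\right) = 199$)
$\left(\frac{126 + k{\left(-4,8 - 7 \right)}}{185 - 155} + H\right)^{2} = \left(\frac{126 + \left(-1 + \left(8 - 7\right)\right)}{185 - 155} + 199\right)^{2} = \left(\frac{126 + \left(-1 + 1\right)}{30} + 199\right)^{2} = \left(\left(126 + 0\right) \frac{1}{30} + 199\right)^{2} = \left(126 \cdot \frac{1}{30} + 199\right)^{2} = \left(\frac{21}{5} + 199\right)^{2} = \left(\frac{1016}{5}\right)^{2} = \frac{1032256}{25}$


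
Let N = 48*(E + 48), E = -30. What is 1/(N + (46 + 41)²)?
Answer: 1/8433 ≈ 0.00011858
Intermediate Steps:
N = 864 (N = 48*(-30 + 48) = 48*18 = 864)
1/(N + (46 + 41)²) = 1/(864 + (46 + 41)²) = 1/(864 + 87²) = 1/(864 + 7569) = 1/8433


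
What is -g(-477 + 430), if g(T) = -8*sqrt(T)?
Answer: 8*I*sqrt(47) ≈ 54.845*I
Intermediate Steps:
-g(-477 + 430) = -(-8)*sqrt(-477 + 430) = -(-8)*sqrt(-47) = -(-8)*I*sqrt(47) = 8*I*sqrt(47)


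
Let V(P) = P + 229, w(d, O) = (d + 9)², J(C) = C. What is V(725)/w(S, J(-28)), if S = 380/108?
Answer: 347733/57122 ≈ 6.0875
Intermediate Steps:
S = 95/27 (S = 380*(1/108) = 95/27 ≈ 3.5185)
w(d, O) = (9 + d)²
V(P) = 229 + P
V(725)/w(S, J(-28)) = (229 + 725)/((9 + 95/27)²) = 954/((338/27)²) = 954/(114244/729) = 954*(729/114244) = 347733/57122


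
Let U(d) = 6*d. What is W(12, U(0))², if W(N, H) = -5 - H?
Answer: 25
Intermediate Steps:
W(12, U(0))² = (-5 - 6*0)² = (-5 - 1*0)² = (-5 + 0)² = (-5)² = 25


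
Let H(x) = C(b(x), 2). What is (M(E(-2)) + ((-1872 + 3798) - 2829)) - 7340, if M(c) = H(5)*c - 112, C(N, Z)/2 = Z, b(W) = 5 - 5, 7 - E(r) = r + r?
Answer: -8311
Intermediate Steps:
E(r) = 7 - 2*r (E(r) = 7 - (r + r) = 7 - 2*r)
b(W) = 0
C(N, Z) = 2*Z
H(x) = 4 (H(x) = 2*2 = 4)
M(c) = -112 + 4*c (M(c) = 4*c - 112 = -112 + 4*c)
(M(E(-2)) + ((-1872 + 3798) - 2829)) - 7340 = ((-112 + 4*(7 - 2*(-2))) + ((-1872 + 3798) - 2829)) - 7340 = ((-112 + 4*(7 + 4)) + (1926 - 2829)) - 7340 = ((-112 + 4*11) - 903) - 7340 = ((-112 + 44) - 903) - 7340 = (-68 - 903) - 7340 = -971 - 7340 = -8311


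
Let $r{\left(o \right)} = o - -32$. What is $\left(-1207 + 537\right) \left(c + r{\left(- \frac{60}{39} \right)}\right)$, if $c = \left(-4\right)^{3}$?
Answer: $\frac{292120}{13} \approx 22471.0$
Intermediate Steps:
$r{\left(o \right)} = 32 + o$ ($r{\left(o \right)} = o + 32 = 32 + o$)
$c = -64$
$\left(-1207 + 537\right) \left(c + r{\left(- \frac{60}{39} \right)}\right) = \left(-1207 + 537\right) \left(-64 + \left(32 - \frac{60}{39}\right)\right) = - 670 \left(-64 + \left(32 - \frac{20}{13}\right)\right) = - 670 \left(-64 + \frac{396}{13}\right) = \left(-670\right) \left(- \frac{436}{13}\right) = \frac{292120}{13}$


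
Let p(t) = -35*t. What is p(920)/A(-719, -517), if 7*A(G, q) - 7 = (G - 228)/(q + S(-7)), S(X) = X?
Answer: -23621920/923 ≈ -25593.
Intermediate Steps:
A(G, q) = 1 + (-228 + G)/(7*(-7 + q)) (A(G, q) = 1 + ((G - 228)/(q - 7))/7 = 1 + ((-228 + G)/(-7 + q))/7 = 1 + (-228 + G)/(7*(-7 + q)))
p(920)/A(-719, -517) = (-35*920)/(((-277 - 719 + 7*(-517))/(7*(-7 - 517)))) = -32200*(-3668/(-277 - 719 - 3619)) = -32200/((⅐)*(-1/524)*(-4615)) = -32200/4615/3668 = -32200*3668/4615 = -23621920/923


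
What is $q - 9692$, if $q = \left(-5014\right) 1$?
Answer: $-14706$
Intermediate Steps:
$q = -5014$
$q - 9692 = -5014 - 9692 = -14706$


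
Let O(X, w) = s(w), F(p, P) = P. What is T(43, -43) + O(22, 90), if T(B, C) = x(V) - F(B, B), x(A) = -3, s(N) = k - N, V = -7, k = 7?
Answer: -129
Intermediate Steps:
s(N) = 7 - N
O(X, w) = 7 - w
T(B, C) = -3 - B
T(43, -43) + O(22, 90) = (-3 - 1*43) + (7 - 1*90) = (-3 - 43) + (7 - 90) = -46 - 83 = -129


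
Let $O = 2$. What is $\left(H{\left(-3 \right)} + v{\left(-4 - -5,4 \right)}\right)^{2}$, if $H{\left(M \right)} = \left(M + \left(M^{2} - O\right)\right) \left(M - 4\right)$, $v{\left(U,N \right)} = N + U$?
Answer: $529$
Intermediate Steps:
$H{\left(M \right)} = \left(-4 + M\right) \left(-2 + M + M^{2}\right)$ ($H{\left(M \right)} = \left(M + \left(M^{2} - 2\right)\right) \left(M - 4\right) = \left(M + \left(M^{2} - 2\right)\right) \left(-4 + M\right) = \left(M + \left(-2 + M^{2}\right)\right) \left(-4 + M\right) = \left(-2 + M + M^{2}\right) \left(-4 + M\right) = \left(-4 + M\right) \left(-2 + M + M^{2}\right)$)
$\left(H{\left(-3 \right)} + v{\left(-4 - -5,4 \right)}\right)^{2} = \left(\left(8 + \left(-3\right)^{3} - -18 - 3 \left(-3\right)^{2}\right) + \left(4 - -1\right)\right)^{2} = \left(\left(8 - 27 + 18 - 27\right) + \left(4 + \left(-4 + 5\right)\right)\right)^{2} = \left(\left(8 - 27 + 18 - 27\right) + \left(4 + 1\right)\right)^{2} = \left(-28 + 5\right)^{2} = \left(-23\right)^{2} = 529$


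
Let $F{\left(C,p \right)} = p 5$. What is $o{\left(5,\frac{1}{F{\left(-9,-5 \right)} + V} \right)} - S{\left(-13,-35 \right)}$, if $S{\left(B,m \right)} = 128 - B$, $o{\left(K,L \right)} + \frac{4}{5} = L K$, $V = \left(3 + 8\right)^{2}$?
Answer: $- \frac{68039}{480} \approx -141.75$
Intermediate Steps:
$F{\left(C,p \right)} = 5 p$
$V = 121$ ($V = 11^{2} = 121$)
$o{\left(K,L \right)} = - \frac{4}{5} + K L$ ($o{\left(K,L \right)} = - \frac{4}{5} + L K = - \frac{4}{5} + K L$)
$o{\left(5,\frac{1}{F{\left(-9,-5 \right)} + V} \right)} - S{\left(-13,-35 \right)} = \left(- \frac{4}{5} + \frac{5}{5 \left(-5\right) + 121}\right) - \left(128 - -13\right) = \left(- \frac{4}{5} + \frac{5}{-25 + 121}\right) - \left(128 + 13\right) = \left(- \frac{4}{5} + \frac{5}{96}\right) - 141 = - \frac{359}{480} - 141 = - \frac{68039}{480}$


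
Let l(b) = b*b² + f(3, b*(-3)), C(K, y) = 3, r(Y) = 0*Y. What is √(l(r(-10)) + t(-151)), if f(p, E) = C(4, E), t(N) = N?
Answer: 2*I*√37 ≈ 12.166*I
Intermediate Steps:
r(Y) = 0
f(p, E) = 3
l(b) = 3 + b³ (l(b) = b*b² + 3 = b³ + 3 = 3 + b³)
√(l(r(-10)) + t(-151)) = √((3 + 0³) - 151) = √((3 + 0) - 151) = √(3 - 151) = √(-148) = 2*I*√37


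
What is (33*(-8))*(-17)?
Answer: 4488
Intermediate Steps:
(33*(-8))*(-17) = -264*(-17) = 4488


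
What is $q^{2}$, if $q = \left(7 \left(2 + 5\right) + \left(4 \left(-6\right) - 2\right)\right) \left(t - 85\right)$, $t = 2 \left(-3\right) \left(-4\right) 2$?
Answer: $724201$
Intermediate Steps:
$t = 48$ ($t = \left(-6\right) \left(-4\right) 2 = 24 \cdot 2 = 48$)
$q = -851$ ($q = \left(7 \left(2 + 5\right) + \left(4 \left(-6\right) - 2\right)\right) \left(48 - 85\right) = \left(7 \cdot 7 - 26\right) \left(-37\right) = \left(49 - 26\right) \left(-37\right) = 23 \left(-37\right) = -851$)
$q^{2} = \left(-851\right)^{2} = 724201$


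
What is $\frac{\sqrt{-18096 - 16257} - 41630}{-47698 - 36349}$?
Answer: $\frac{41630}{84047} - \frac{3 i \sqrt{3817}}{84047} \approx 0.49532 - 0.0022053 i$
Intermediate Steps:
$\frac{\sqrt{-18096 - 16257} - 41630}{-47698 - 36349} = \frac{\sqrt{-34353} - 41630}{-84047} = \left(3 i \sqrt{3817} - 41630\right) \left(- \frac{1}{84047}\right) = \left(-41630 + 3 i \sqrt{3817}\right) \left(- \frac{1}{84047}\right) = \frac{41630}{84047} - \frac{3 i \sqrt{3817}}{84047}$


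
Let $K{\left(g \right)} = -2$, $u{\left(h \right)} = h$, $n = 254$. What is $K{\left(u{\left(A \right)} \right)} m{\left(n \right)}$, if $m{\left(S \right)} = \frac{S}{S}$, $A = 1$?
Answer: $-2$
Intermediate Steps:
$m{\left(S \right)} = 1$
$K{\left(u{\left(A \right)} \right)} m{\left(n \right)} = \left(-2\right) 1 = -2$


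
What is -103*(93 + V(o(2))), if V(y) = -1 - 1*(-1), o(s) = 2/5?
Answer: -9579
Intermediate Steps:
o(s) = ⅖ (o(s) = 2*(⅕) = ⅖)
V(y) = 0 (V(y) = -1 + 1 = 0)
-103*(93 + V(o(2))) = -103*(93 + 0) = -103*93 = -9579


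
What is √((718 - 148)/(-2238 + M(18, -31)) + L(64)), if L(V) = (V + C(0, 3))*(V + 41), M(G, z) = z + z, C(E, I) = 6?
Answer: 3*√43200210/230 ≈ 85.731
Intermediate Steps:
M(G, z) = 2*z
L(V) = (6 + V)*(41 + V) (L(V) = (V + 6)*(V + 41) = (6 + V)*(41 + V))
√((718 - 148)/(-2238 + M(18, -31)) + L(64)) = √((718 - 148)/(-2238 + 2*(-31)) + (246 + 64² + 47*64)) = √(570/(-2238 - 62) + (246 + 4096 + 3008)) = √(570/(-2300) + 7350) = √(570*(-1/2300) + 7350) = √(-57/230 + 7350) = √(1690443/230) = 3*√43200210/230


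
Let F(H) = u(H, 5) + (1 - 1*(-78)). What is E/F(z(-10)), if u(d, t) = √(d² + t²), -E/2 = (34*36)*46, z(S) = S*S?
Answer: 1112004/473 - 70380*√401/473 ≈ -628.66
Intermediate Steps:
z(S) = S²
E = -112608 (E = -2*34*36*46 = -2448*46 = -2*56304 = -112608)
F(H) = 79 + √(25 + H²) (F(H) = √(H² + 5²) + (1 - 1*(-78)) = √(H² + 25) + (1 + 78) = √(25 + H²) + 79 = 79 + √(25 + H²))
E/F(z(-10)) = -112608/(79 + √(25 + ((-10)²)²)) = -112608/(79 + √(25 + 100²)) = -112608/(79 + √(25 + 10000)) = -112608/(79 + √10025) = -112608/(79 + 5*√401)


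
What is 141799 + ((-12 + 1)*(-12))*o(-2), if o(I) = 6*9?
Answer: 148927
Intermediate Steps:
o(I) = 54
141799 + ((-12 + 1)*(-12))*o(-2) = 141799 + ((-12 + 1)*(-12))*54 = 141799 - 11*(-12)*54 = 141799 + 132*54 = 141799 + 7128 = 148927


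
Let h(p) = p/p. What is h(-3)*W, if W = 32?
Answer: 32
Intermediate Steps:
h(p) = 1
h(-3)*W = 1*32 = 32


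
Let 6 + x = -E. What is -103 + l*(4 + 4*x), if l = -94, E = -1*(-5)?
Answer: 3657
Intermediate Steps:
E = 5
x = -11 (x = -6 - 1*5 = -6 - 5 = -11)
-103 + l*(4 + 4*x) = -103 - 94*(4 + 4*(-11)) = -103 - 94*(4 - 44) = -103 - 94*(-40) = -103 + 3760 = 3657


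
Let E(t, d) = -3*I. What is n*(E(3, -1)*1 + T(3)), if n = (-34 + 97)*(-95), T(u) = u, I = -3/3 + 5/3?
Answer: -5985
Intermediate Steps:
I = ⅔ (I = -3*⅓ + 5*(⅓) = -1 + 5/3 = ⅔ ≈ 0.66667)
E(t, d) = -2 (E(t, d) = -3*⅔ = -2)
n = -5985 (n = 63*(-95) = -5985)
n*(E(3, -1)*1 + T(3)) = -5985*(-2*1 + 3) = -5985*(-2 + 3) = -5985*1 = -5985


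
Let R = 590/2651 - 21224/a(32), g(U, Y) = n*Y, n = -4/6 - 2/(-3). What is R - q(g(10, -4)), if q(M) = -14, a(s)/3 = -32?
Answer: 7485551/31812 ≈ 235.31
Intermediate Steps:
n = 0 (n = -4*⅙ - 2*(-⅓) = -⅔ + ⅔ = 0)
a(s) = -96 (a(s) = 3*(-32) = -96)
g(U, Y) = 0 (g(U, Y) = 0*Y = 0)
R = 7040183/31812 (R = 590/2651 - 21224/(-96) = 590*(1/2651) - 21224*(-1/96) = 590/2651 + 2653/12 = 7040183/31812 ≈ 221.31)
R - q(g(10, -4)) = 7040183/31812 - 1*(-14) = 7040183/31812 + 14 = 7485551/31812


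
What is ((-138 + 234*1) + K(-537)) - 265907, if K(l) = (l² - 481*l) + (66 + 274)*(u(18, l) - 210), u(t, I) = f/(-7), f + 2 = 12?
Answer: 1462785/7 ≈ 2.0897e+5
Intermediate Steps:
f = 10 (f = -2 + 12 = 10)
u(t, I) = -10/7 (u(t, I) = 10/(-7) = 10*(-⅐) = -10/7)
K(l) = -503200/7 + l² - 481*l (K(l) = (l² - 481*l) + (66 + 274)*(-10/7 - 210) = (l² - 481*l) + 340*(-1480/7) = (l² - 481*l) - 503200/7 = -503200/7 + l² - 481*l)
((-138 + 234*1) + K(-537)) - 265907 = ((-138 + 234*1) + (-503200/7 + (-537)² - 481*(-537))) - 265907 = ((-138 + 234) + (-503200/7 + 288369 + 258297)) - 265907 = (96 + 3323462/7) - 265907 = 3324134/7 - 265907 = 1462785/7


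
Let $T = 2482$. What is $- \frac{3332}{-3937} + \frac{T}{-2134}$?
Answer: $- \frac{1330573}{4200779} \approx -0.31674$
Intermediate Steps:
$- \frac{3332}{-3937} + \frac{T}{-2134} = - \frac{3332}{-3937} + \frac{2482}{-2134} = \left(-3332\right) \left(- \frac{1}{3937}\right) + 2482 \left(- \frac{1}{2134}\right) = \frac{3332}{3937} - \frac{1241}{1067} = - \frac{1330573}{4200779}$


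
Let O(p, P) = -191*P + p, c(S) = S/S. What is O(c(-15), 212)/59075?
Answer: -40491/59075 ≈ -0.68542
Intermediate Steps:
c(S) = 1
O(p, P) = p - 191*P
O(c(-15), 212)/59075 = (1 - 191*212)/59075 = (1 - 40492)*(1/59075) = -40491*1/59075 = -40491/59075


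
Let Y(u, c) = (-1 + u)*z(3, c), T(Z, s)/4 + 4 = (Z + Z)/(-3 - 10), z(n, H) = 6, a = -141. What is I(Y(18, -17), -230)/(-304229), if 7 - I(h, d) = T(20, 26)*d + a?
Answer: 82716/3954977 ≈ 0.020914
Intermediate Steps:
T(Z, s) = -16 - 8*Z/13 (T(Z, s) = -16 + 4*((Z + Z)/(-3 - 10)) = -16 + 4*((2*Z)/(-13)) = -16 + 4*((2*Z)*(-1/13)) = -16 + 4*(-2*Z/13) = -16 - 8*Z/13)
Y(u, c) = -6 + 6*u (Y(u, c) = (-1 + u)*6 = -6 + 6*u)
I(h, d) = 148 + 368*d/13 (I(h, d) = 7 - ((-16 - 8/13*20)*d - 141) = 7 - ((-16 - 160/13)*d - 141) = 7 - (-368*d/13 - 141) = 7 - (-141 - 368*d/13) = 7 + (141 + 368*d/13) = 148 + 368*d/13)
I(Y(18, -17), -230)/(-304229) = (148 + (368/13)*(-230))/(-304229) = (148 - 84640/13)*(-1/304229) = -82716/13*(-1/304229) = 82716/3954977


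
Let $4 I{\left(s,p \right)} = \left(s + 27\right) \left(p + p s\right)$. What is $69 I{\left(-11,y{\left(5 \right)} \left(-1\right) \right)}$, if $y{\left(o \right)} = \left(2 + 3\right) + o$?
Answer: $27600$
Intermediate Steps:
$y{\left(o \right)} = 5 + o$
$I{\left(s,p \right)} = \frac{\left(27 + s\right) \left(p + p s\right)}{4}$ ($I{\left(s,p \right)} = \frac{\left(s + 27\right) \left(p + p s\right)}{4} = \frac{\left(27 + s\right) \left(p + p s\right)}{4}$)
$69 I{\left(-11,y{\left(5 \right)} \left(-1\right) \right)} = 69 \frac{\left(5 + 5\right) \left(-1\right) \left(27 + \left(-11\right)^{2} + 28 \left(-11\right)\right)}{4} = 69 \frac{10 \left(-1\right) \left(27 + 121 - 308\right)}{4} = 69 \cdot \frac{1}{4} \left(-10\right) \left(-160\right) = 69 \cdot 400 = 27600$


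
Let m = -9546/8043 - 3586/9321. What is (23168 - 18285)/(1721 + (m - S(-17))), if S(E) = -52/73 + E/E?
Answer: 8907768182859/3136126796188 ≈ 2.8404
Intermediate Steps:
S(E) = 21/73 (S(E) = -52*1/73 + 1 = -52/73 + 1 = 21/73)
m = -39273488/24989601 (m = -9546*1/8043 - 3586*1/9321 = -3182/2681 - 3586/9321 = -39273488/24989601 ≈ -1.5716)
(23168 - 18285)/(1721 + (m - S(-17))) = (23168 - 18285)/(1721 + (-39273488/24989601 - 1*21/73)) = 4883/(1721 + (-39273488/24989601 - 21/73)) = 4883/(1721 - 3391746245/1824240873) = 4883/(3136126796188/1824240873) = 4883*(1824240873/3136126796188) = 8907768182859/3136126796188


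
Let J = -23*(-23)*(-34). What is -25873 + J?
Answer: -43859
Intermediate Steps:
J = -17986 (J = 529*(-34) = -17986)
-25873 + J = -25873 - 17986 = -43859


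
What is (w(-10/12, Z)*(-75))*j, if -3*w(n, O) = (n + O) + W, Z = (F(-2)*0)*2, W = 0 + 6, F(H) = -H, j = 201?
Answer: 51925/2 ≈ 25963.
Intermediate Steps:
W = 6
Z = 0 (Z = (-1*(-2)*0)*2 = (2*0)*2 = 0*2 = 0)
w(n, O) = -2 - O/3 - n/3 (w(n, O) = -((n + O) + 6)/3 = -((O + n) + 6)/3 = -(6 + O + n)/3 = -2 - O/3 - n/3)
(w(-10/12, Z)*(-75))*j = ((-2 - ⅓*0 - (-10)/(3*12))*(-75))*201 = ((-2 + 0 - (-10)/(3*12))*(-75))*201 = ((-2 + 0 - ⅓*(-⅚))*(-75))*201 = ((-2 + 0 + 5/18)*(-75))*201 = -31/18*(-75)*201 = (775/6)*201 = 51925/2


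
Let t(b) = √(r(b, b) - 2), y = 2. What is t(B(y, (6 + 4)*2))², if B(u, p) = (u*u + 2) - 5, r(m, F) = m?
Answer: -1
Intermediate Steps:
B(u, p) = -3 + u² (B(u, p) = (u² + 2) - 5 = (2 + u²) - 5 = -3 + u²)
t(b) = √(-2 + b) (t(b) = √(b - 2) = √(-2 + b))
t(B(y, (6 + 4)*2))² = (√(-2 + (-3 + 2²)))² = (√(-2 + (-3 + 4)))² = (√(-2 + 1))² = (√(-1))² = I² = -1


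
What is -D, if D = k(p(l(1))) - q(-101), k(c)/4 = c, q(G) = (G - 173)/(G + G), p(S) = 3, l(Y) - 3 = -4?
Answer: -1075/101 ≈ -10.644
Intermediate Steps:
l(Y) = -1 (l(Y) = 3 - 4 = -1)
q(G) = (-173 + G)/(2*G) (q(G) = (-173 + G)/((2*G)) = (-173 + G)*(1/(2*G)) = (-173 + G)/(2*G))
k(c) = 4*c
D = 1075/101 (D = 4*3 - (-173 - 101)/(2*(-101)) = 12 - (-1)*(-274)/(2*101) = 12 - 1*137/101 = 12 - 137/101 = 1075/101 ≈ 10.644)
-D = -1*1075/101 = -1075/101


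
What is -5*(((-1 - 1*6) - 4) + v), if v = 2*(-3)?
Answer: 85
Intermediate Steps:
v = -6
-5*(((-1 - 1*6) - 4) + v) = -5*(((-1 - 1*6) - 4) - 6) = -5*(((-1 - 6) - 4) - 6) = -5*((-7 - 4) - 6) = -5*(-11 - 6) = -5*(-17) = 85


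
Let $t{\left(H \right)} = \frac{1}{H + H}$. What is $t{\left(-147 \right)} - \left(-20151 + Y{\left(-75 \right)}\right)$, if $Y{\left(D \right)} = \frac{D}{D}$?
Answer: $\frac{5924099}{294} \approx 20150.0$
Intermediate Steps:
$Y{\left(D \right)} = 1$
$t{\left(H \right)} = \frac{1}{2 H}$
$t{\left(-147 \right)} - \left(-20151 + Y{\left(-75 \right)}\right) = \frac{1}{2 \left(-147\right)} - \left(-20151 + 1\right) = \frac{1}{2} \left(- \frac{1}{147}\right) - -20150 = - \frac{1}{294} + 20150 = \frac{5924099}{294}$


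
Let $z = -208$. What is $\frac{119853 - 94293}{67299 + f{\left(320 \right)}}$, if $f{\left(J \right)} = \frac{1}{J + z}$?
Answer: $\frac{2862720}{7537489} \approx 0.3798$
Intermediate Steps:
$f{\left(J \right)} = \frac{1}{-208 + J}$ ($f{\left(J \right)} = \frac{1}{J - 208} = \frac{1}{-208 + J}$)
$\frac{119853 - 94293}{67299 + f{\left(320 \right)}} = \frac{119853 - 94293}{67299 + \frac{1}{-208 + 320}} = \frac{25560}{67299 + \frac{1}{112}} = \frac{25560}{\frac{7537489}{112}} = 25560 \cdot \frac{112}{7537489} = \frac{2862720}{7537489}$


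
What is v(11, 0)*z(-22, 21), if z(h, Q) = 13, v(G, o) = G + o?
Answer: 143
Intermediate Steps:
v(11, 0)*z(-22, 21) = (11 + 0)*13 = 11*13 = 143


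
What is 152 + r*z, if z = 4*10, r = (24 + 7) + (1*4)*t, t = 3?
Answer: 1872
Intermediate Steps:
r = 43 (r = (24 + 7) + (1*4)*3 = 31 + 4*3 = 31 + 12 = 43)
z = 40
152 + r*z = 152 + 43*40 = 152 + 1720 = 1872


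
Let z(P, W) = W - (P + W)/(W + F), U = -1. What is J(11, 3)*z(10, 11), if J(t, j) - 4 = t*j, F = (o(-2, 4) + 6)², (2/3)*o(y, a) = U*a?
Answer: 3700/11 ≈ 336.36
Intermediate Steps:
o(y, a) = -3*a/2 (o(y, a) = 3*(-a)/2 = -3*a/2)
F = 0 (F = (-3/2*4 + 6)² = (-6 + 6)² = 0² = 0)
J(t, j) = 4 + j*t (J(t, j) = 4 + t*j = 4 + j*t)
z(P, W) = W - (P + W)/W (z(P, W) = W - (P + W)/(W + 0) = W - (P + W)/W)
J(11, 3)*z(10, 11) = (4 + 3*11)*(-1 + 11 - 1*10/11) = (4 + 33)*(-1 + 11 - 1*10*1/11) = 37*(-1 + 11 - 10/11) = 37*(100/11) = 3700/11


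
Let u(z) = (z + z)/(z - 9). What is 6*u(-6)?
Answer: 24/5 ≈ 4.8000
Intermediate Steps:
u(z) = 2*z/(-9 + z) (u(z) = (2*z)/(-9 + z) = 2*z/(-9 + z))
6*u(-6) = 6*(2*(-6)/(-9 - 6)) = 6*(2*(-6)/(-15)) = 6*(2*(-6)*(-1/15)) = 6*(4/5) = 24/5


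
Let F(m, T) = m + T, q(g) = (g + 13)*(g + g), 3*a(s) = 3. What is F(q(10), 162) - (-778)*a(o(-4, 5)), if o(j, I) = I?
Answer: 1400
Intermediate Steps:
a(s) = 1 (a(s) = (⅓)*3 = 1)
q(g) = 2*g*(13 + g) (q(g) = (13 + g)*(2*g) = 2*g*(13 + g))
F(m, T) = T + m
F(q(10), 162) - (-778)*a(o(-4, 5)) = (162 + 2*10*(13 + 10)) - (-778) = (162 + 2*10*23) - 1*(-778) = (162 + 460) + 778 = 622 + 778 = 1400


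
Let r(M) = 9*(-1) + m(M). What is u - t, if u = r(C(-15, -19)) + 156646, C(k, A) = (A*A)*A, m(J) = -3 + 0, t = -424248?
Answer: 580882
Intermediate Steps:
m(J) = -3
C(k, A) = A**3 (C(k, A) = A**2*A = A**3)
r(M) = -12 (r(M) = 9*(-1) - 3 = -9 - 3 = -12)
u = 156634 (u = -12 + 156646 = 156634)
u - t = 156634 - 1*(-424248) = 156634 + 424248 = 580882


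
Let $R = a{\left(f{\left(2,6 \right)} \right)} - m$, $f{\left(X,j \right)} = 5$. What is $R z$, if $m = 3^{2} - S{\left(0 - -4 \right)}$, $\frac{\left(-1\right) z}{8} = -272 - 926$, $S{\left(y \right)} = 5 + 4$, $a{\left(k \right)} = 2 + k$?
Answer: $67088$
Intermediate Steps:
$S{\left(y \right)} = 9$
$z = 9584$ ($z = - 8 \left(-272 - 926\right) = \left(-8\right) \left(-1198\right) = 9584$)
$m = 0$ ($m = 3^{2} - 9 = 9 - 9 = 0$)
$R = 7$ ($R = \left(2 + 5\right) - 0 = 7 + 0 = 7$)
$R z = 7 \cdot 9584 = 67088$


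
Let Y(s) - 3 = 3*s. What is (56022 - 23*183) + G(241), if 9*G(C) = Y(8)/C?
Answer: 12486936/241 ≈ 51813.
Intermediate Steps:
Y(s) = 3 + 3*s
G(C) = 3/C (G(C) = ((3 + 3*8)/C)/9 = ((3 + 24)/C)/9 = (27/C)/9 = 3/C)
(56022 - 23*183) + G(241) = (56022 - 23*183) + 3/241 = (56022 - 4209) + 3*(1/241) = 51813 + 3/241 = 12486936/241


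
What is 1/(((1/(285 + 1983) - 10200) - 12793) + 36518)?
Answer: 2268/30674701 ≈ 7.3937e-5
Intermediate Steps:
1/(((1/(285 + 1983) - 10200) - 12793) + 36518) = 1/(((1/2268 - 10200) - 12793) + 36518) = 1/((-23133599/2268 - 12793) + 36518) = 1/(-52148123/2268 + 36518) = 1/(30674701/2268) = 2268/30674701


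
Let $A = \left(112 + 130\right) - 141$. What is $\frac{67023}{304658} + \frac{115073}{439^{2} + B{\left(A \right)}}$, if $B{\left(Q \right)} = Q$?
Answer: $\frac{1713622105}{2098027317} \approx 0.81678$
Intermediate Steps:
$A = 101$ ($A = 242 - 141 = 101$)
$\frac{67023}{304658} + \frac{115073}{439^{2} + B{\left(A \right)}} = \frac{67023}{304658} + \frac{115073}{439^{2} + 101} = 67023 \cdot \frac{1}{304658} + \frac{115073}{192721 + 101} = \frac{67023}{304658} + \frac{115073}{192822} = \frac{67023}{304658} + 115073 \cdot \frac{1}{192822} = \frac{67023}{304658} + \frac{16439}{27546} = \frac{1713622105}{2098027317}$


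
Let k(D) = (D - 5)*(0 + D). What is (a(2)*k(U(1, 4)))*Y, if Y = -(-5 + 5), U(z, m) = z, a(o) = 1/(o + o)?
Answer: 0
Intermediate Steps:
a(o) = 1/(2*o)
Y = 0 (Y = -1*0 = 0)
k(D) = D*(-5 + D) (k(D) = (-5 + D)*D = D*(-5 + D))
(a(2)*k(U(1, 4)))*Y = (((½)/2)*(1*(-5 + 1)))*0 = (((½)*(½))*(1*(-4)))*0 = ((¼)*(-4))*0 = -1*0 = 0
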